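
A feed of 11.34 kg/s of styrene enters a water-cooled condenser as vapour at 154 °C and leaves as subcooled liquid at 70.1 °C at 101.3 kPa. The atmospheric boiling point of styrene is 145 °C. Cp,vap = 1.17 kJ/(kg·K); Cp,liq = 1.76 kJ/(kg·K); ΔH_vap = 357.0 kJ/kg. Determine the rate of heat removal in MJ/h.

Q_c = 20400 MJ/h

vapour 154→145 °C: -10.53 kJ/kg
condensation at 145 °C: -357 kJ/kg
liquid 145→70.1 °C: -131.82 kJ/kg
Δh = -10.53 + -357 + -131.82 = -499.35 kJ/kg
Q = ṁ·Δh = 11.34 kg/s × -499.35 kJ/kg = -5662.7 kJ/s
|Q| = 5662.7 kW = 20386 MJ/h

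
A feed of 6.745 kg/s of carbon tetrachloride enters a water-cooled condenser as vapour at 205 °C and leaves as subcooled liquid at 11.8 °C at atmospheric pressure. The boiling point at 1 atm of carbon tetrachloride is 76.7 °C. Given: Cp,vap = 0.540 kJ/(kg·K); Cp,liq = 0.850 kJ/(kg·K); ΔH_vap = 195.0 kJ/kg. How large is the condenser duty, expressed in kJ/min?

Q_c = 129000 kJ/min

vapour 205→76.7 °C: -69.282 kJ/kg
condensation at 76.7 °C: -195 kJ/kg
liquid 76.7→11.8 °C: -55.165 kJ/kg
Δh = -69.282 + -195 + -55.165 = -319.45 kJ/kg
Q = ṁ·Δh = 6.745 kg/s × -319.45 kJ/kg = -2154.7 kJ/s
|Q| = 2154.7 kW = 129280 kJ/min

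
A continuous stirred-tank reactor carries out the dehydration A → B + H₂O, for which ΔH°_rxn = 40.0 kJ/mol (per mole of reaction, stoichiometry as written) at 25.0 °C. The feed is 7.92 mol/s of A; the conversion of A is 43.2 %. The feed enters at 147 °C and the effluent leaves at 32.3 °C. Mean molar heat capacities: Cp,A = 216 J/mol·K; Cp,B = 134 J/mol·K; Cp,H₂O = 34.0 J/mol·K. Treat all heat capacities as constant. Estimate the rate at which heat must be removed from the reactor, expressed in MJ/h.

Extent of reaction ξ = 0.432 × 7.92 = 3.4214 mol/s
Reaction term: ξ·ΔH°_rxn = 3.4214 × 40.0 = 136.86 kJ/s
Sensible, feed 147→25 °C: -208.71 kJ/s
Outlet flows (mol/s): A 4.4986, B 3.4214, H₂O 3.4214
Sensible, products 25→32.3 °C: 11.289 kJ/s
Q = ΔH = -60.561 kJ/s = -60.561 kW
Heat removed = 218.02 MJ/h

Q_out = 218 MJ/h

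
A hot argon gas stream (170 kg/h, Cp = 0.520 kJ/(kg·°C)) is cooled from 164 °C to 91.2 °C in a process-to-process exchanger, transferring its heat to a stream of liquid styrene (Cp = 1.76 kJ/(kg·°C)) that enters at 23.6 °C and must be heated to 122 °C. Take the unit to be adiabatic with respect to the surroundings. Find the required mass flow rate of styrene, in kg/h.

ṁ_c = 37.2 kg/h

Heat released by hot stream: Q = 170 × 0.520 × (164 − 91.2) = 6435.5 kJ/h
Energy balance on cold side (adiabatic exchanger): Q = ṁ_c·Cp_c·(T_c,out − T_c,in)
ṁ_c = 6435.5 / [1.76 × (122 − 23.6)] = 37.16 kg/h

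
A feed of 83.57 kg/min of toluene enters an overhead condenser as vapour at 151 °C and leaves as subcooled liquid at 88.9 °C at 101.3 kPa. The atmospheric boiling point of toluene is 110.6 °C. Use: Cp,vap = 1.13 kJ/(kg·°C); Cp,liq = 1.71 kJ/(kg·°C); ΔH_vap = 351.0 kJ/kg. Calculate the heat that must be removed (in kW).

Q_c = 604 kW

vapour 151→110.6 °C: -45.652 kJ/kg
condensation at 110.6 °C: -351 kJ/kg
liquid 110.6→88.9 °C: -37.107 kJ/kg
Δh = -45.652 + -351 + -37.107 = -433.76 kJ/kg
Q = ṁ·Δh = 83.57 kg/min × -433.76 kJ/kg = -36249 kJ/min
|Q| = 604.15 kW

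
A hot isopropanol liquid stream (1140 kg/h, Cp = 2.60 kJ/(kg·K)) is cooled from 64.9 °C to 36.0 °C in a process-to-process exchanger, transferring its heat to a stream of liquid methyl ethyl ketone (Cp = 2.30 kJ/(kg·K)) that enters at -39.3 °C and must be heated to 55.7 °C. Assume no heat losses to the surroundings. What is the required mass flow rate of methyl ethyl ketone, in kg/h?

Heat released by hot stream: Q = 1140 × 2.60 × (64.9 − 36.0) = 85660 kJ/h
Energy balance on cold side (adiabatic exchanger): Q = ṁ_c·Cp_c·(T_c,out − T_c,in)
ṁ_c = 85660 / [2.30 × (55.7 − -39.3)] = 392.03 kg/h

ṁ_c = 392 kg/h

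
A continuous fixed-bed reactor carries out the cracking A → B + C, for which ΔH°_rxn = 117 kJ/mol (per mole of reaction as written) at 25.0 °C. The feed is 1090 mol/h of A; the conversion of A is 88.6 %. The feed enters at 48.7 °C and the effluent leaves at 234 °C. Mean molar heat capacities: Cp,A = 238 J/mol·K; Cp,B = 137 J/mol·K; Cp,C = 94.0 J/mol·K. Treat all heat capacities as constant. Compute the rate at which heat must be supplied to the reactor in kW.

Extent of reaction ξ = 0.886 × 1090 = 965.74 mol/h
Reaction term: ξ·ΔH°_rxn = 965.74 × 117 = 112990 kJ/h
Sensible, feed 48.7→25 °C: -6148.3 kJ/h
Outlet flows (mol/h): A 124.26, B 965.74, C 965.74
Sensible, products 25→234 °C: 52806 kJ/h
Q = ΔH = 159650 kJ/h = 44.347 kW
Heat supplied = 44.347 kW

Q_in = 44.3 kW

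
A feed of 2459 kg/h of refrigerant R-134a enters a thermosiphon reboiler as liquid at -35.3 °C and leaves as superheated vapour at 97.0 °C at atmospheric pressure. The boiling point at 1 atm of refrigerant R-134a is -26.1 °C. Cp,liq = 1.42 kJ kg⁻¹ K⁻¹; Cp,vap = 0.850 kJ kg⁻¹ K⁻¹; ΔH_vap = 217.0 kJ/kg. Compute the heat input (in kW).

liquid -35.3→-26.1 °C: 13.064 kJ/kg
vaporisation at -26.1 °C: 217 kJ/kg
vapour -26.1→97.0 °C: 104.63 kJ/kg
Δh = 13.064 + 217 + 104.63 = 334.7 kJ/kg
Q = ṁ·Δh = 2459 kg/h × 334.7 kJ/kg = 823020 kJ/h
|Q| = 228.62 kW

Q = 229 kW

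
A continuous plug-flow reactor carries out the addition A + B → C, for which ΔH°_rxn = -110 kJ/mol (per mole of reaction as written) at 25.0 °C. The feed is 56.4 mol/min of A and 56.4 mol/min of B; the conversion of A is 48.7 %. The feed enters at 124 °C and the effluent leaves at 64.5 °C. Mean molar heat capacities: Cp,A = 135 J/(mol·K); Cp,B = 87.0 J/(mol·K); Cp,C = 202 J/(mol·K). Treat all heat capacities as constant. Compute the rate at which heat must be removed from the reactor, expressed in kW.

Extent of reaction ξ = 0.487 × 56.4 = 27.467 mol/min
Reaction term: ξ·ΔH°_rxn = 27.467 × -110 = -3021.3 kJ/min
Sensible, feed 124→25 °C: -1239.6 kJ/min
Outlet flows (mol/min): A 28.933, B 28.933, C 27.467
Sensible, products 25→64.5 °C: 472.87 kJ/min
Q = ΔH = -3788 kJ/min = -63.134 kW
Heat removed = 63.134 kW

Q_out = 63.1 kW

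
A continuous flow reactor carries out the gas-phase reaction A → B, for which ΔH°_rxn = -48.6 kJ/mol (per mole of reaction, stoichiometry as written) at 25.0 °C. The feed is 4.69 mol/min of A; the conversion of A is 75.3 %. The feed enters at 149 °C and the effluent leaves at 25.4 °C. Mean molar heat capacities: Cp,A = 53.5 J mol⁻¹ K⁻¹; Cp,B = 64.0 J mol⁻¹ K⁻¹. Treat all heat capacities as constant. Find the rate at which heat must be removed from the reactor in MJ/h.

Q_out = 12.2 MJ/h

Extent of reaction ξ = 0.753 × 4.69 = 3.5316 mol/min
Reaction term: ξ·ΔH°_rxn = 3.5316 × -48.6 = -171.63 kJ/min
Sensible, feed 149→25 °C: -31.113 kJ/min
Outlet flows (mol/min): A 1.1584, B 3.5316
Sensible, products 25→25.4 °C: 0.1152 kJ/min
Q = ΔH = -202.63 kJ/min = -3.3772 kW
Heat removed = 12.158 MJ/h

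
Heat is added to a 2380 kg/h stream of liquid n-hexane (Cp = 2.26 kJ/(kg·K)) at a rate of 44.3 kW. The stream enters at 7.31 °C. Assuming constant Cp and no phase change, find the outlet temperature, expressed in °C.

T_out = 37.0 °C

Q = 44.3 kW = 159480 kJ/h
ΔT = Q/(ṁ·Cp) = 159480/(2380×2.26) = 29.65 K
T_out = 7.31 + 29.65 = 36.96 °C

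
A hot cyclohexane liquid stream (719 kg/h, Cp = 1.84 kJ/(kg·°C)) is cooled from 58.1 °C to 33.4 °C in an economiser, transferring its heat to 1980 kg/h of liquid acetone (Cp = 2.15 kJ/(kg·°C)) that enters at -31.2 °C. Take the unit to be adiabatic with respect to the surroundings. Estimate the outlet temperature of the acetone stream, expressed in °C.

Heat released by hot stream: Q = 719 × 1.84 × (58.1 − 33.4) = 32677 kJ/h
Energy balance on cold side (adiabatic exchanger): Q = ṁ_c·Cp_c·(T_c,out − T_c,in)
T_c,out = -31.2 + 32677/(1980 × 2.15) = -23.524 °C

T_c,out = -23.5 °C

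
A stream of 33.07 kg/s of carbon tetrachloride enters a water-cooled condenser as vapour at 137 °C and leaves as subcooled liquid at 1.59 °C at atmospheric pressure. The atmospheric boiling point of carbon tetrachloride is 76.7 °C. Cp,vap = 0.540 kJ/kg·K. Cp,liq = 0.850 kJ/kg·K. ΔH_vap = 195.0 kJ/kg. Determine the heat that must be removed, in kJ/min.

vapour 137→76.7 °C: -32.562 kJ/kg
condensation at 76.7 °C: -195 kJ/kg
liquid 76.7→1.59 °C: -63.843 kJ/kg
Δh = -32.562 + -195 + -63.843 = -291.41 kJ/kg
Q = ṁ·Δh = 33.07 kg/s × -291.41 kJ/kg = -9636.8 kJ/s
|Q| = 9636.8 kW = 578210 kJ/min

Q_c = 578000 kJ/min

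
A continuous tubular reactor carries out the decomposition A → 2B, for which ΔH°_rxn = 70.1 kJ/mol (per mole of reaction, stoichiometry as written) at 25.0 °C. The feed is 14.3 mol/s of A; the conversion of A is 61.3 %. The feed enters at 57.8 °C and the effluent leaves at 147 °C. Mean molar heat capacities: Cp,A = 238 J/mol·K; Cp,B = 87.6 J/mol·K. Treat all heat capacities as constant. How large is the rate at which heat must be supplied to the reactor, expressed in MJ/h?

Extent of reaction ξ = 0.613 × 14.3 = 8.7659 mol/s
Reaction term: ξ·ΔH°_rxn = 8.7659 × 70.1 = 614.49 kJ/s
Sensible, feed 57.8→25 °C: -111.63 kJ/s
Outlet flows (mol/s): A 5.5341, B 17.532
Sensible, products 25→147 °C: 348.05 kJ/s
Q = ΔH = 850.91 kJ/s = 850.91 kW
Heat supplied = 3063.3 MJ/h

Q_in = 3060 MJ/h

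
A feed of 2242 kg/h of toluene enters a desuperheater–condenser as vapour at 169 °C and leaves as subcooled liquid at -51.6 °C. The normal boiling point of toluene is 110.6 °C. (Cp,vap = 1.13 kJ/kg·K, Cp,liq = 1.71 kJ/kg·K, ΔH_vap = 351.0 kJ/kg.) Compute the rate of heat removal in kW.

vapour 169→110.6 °C: -65.992 kJ/kg
condensation at 110.6 °C: -351 kJ/kg
liquid 110.6→-51.6 °C: -277.36 kJ/kg
Δh = -65.992 + -351 + -277.36 = -694.35 kJ/kg
Q = ṁ·Δh = 2242 kg/h × -694.35 kJ/kg = -1.5567e+06 kJ/h
|Q| = 432.43 kW

Q_c = 432 kW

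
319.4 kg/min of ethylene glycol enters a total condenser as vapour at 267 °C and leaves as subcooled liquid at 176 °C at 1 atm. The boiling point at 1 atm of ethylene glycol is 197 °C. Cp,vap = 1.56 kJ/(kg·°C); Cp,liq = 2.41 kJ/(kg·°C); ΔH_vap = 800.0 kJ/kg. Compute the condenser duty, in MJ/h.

vapour 267→197 °C: -109.2 kJ/kg
condensation at 197 °C: -800 kJ/kg
liquid 197→176 °C: -50.61 kJ/kg
Δh = -109.2 + -800 + -50.61 = -959.81 kJ/kg
Q = ṁ·Δh = 319.4 kg/min × -959.81 kJ/kg = -306560 kJ/min
|Q| = 5109.4 kW = 18394 MJ/h

Q_c = 18400 MJ/h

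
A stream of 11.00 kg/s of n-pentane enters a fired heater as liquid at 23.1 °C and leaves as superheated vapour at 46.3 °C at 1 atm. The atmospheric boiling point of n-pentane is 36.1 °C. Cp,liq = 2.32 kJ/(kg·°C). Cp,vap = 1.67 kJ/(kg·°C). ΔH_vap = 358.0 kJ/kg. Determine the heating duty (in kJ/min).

liquid 23.1→36.1 °C: 30.16 kJ/kg
vaporisation at 36.1 °C: 358 kJ/kg
vapour 36.1→46.3 °C: 17.034 kJ/kg
Δh = 30.16 + 358 + 17.034 = 405.19 kJ/kg
Q = ṁ·Δh = 11.00 kg/s × 405.19 kJ/kg = 4457.1 kJ/s
|Q| = 4457.1 kW = 267430 kJ/min

Q = 267000 kJ/min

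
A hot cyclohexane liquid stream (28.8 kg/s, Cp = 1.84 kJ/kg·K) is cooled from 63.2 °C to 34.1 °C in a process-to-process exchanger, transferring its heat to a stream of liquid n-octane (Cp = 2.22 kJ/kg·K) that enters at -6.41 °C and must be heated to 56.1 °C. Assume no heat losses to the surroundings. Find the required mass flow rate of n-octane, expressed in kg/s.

Heat released by hot stream: Q = 28.8 × 1.84 × (63.2 − 34.1) = 1542.1 kJ/s
Energy balance on cold side (adiabatic exchanger): Q = ṁ_c·Cp_c·(T_c,out − T_c,in)
ṁ_c = 1542.1 / [2.22 × (56.1 − -6.41)] = 11.112 kg/s

ṁ_c = 11.1 kg/s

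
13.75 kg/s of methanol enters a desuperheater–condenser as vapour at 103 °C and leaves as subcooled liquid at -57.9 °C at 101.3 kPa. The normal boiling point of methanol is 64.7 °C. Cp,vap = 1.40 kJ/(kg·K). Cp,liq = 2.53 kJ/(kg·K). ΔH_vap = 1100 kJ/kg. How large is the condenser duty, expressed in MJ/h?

Q_c = 72500 MJ/h

vapour 103→64.7 °C: -53.62 kJ/kg
condensation at 64.7 °C: -1100 kJ/kg
liquid 64.7→-57.9 °C: -310.18 kJ/kg
Δh = -53.62 + -1100 + -310.18 = -1463.8 kJ/kg
Q = ṁ·Δh = 13.75 kg/s × -1463.8 kJ/kg = -20127 kJ/s
|Q| = 20127 kW = 72458 MJ/h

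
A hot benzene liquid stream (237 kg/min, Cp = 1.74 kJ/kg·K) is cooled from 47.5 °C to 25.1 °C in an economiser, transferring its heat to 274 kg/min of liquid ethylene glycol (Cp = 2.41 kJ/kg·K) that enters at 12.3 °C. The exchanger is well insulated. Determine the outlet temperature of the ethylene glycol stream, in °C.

T_c,out = 26.3 °C

Heat released by hot stream: Q = 237 × 1.74 × (47.5 − 25.1) = 9237.3 kJ/min
Energy balance on cold side (adiabatic exchanger): Q = ṁ_c·Cp_c·(T_c,out − T_c,in)
T_c,out = 12.3 + 9237.3/(274 × 2.41) = 26.289 °C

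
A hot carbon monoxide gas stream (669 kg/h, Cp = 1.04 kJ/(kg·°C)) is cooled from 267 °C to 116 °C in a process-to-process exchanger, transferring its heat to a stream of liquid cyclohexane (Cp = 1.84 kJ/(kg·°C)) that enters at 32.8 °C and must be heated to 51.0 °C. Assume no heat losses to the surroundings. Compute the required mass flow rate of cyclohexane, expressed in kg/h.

ṁ_c = 3140 kg/h

Heat released by hot stream: Q = 669 × 1.04 × (267 − 116) = 105060 kJ/h
Energy balance on cold side (adiabatic exchanger): Q = ṁ_c·Cp_c·(T_c,out − T_c,in)
ṁ_c = 105060 / [1.84 × (51.0 − 32.8)] = 3137.2 kg/h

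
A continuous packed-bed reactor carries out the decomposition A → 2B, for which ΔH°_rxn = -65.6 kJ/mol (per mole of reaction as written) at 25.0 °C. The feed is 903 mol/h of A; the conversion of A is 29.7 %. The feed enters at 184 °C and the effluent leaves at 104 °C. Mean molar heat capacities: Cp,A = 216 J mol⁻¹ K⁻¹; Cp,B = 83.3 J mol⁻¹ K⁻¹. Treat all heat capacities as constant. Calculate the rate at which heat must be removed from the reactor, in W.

Extent of reaction ξ = 0.297 × 903 = 268.19 mol/h
Reaction term: ξ·ΔH°_rxn = 268.19 × -65.6 = -17593 kJ/h
Sensible, feed 184→25 °C: -31013 kJ/h
Outlet flows (mol/h): A 634.81, B 536.38
Sensible, products 25→104 °C: 14362 kJ/h
Q = ΔH = -34244 kJ/h = -9.5122 kW
Heat removed = 9512.2 W

Q_out = 9510 W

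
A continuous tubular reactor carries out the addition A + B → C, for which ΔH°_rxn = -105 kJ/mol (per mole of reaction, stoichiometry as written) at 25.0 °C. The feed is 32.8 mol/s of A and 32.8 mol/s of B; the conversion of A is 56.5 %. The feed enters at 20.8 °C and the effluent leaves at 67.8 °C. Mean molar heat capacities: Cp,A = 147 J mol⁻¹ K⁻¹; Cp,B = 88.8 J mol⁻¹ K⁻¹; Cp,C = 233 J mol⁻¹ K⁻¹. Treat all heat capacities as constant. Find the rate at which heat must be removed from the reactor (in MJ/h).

Q_out = 5700 MJ/h

Extent of reaction ξ = 0.565 × 32.8 = 18.532 mol/s
Reaction term: ξ·ΔH°_rxn = 18.532 × -105 = -1945.9 kJ/s
Sensible, feed 20.8→25 °C: 32.484 kJ/s
Outlet flows (mol/s): A 14.268, B 14.268, C 18.532
Sensible, products 25→67.8 °C: 328.8 kJ/s
Q = ΔH = -1584.6 kJ/s = -1584.6 kW
Heat removed = 5704.5 MJ/h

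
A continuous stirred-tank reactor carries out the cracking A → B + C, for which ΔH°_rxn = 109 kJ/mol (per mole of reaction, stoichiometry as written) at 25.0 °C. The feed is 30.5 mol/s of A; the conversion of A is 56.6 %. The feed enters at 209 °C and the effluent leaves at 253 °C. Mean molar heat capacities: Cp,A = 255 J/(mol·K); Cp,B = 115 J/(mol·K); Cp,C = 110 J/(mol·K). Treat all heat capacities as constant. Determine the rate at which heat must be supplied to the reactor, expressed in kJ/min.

Extent of reaction ξ = 0.566 × 30.5 = 17.263 mol/s
Reaction term: ξ·ΔH°_rxn = 17.263 × 109 = 1881.7 kJ/s
Sensible, feed 209→25 °C: -1431.1 kJ/s
Outlet flows (mol/s): A 13.237, B 17.263, C 17.263
Sensible, products 25→253 °C: 1655.2 kJ/s
Q = ΔH = 2105.8 kJ/s = 2105.8 kW
Heat supplied = 126350 kJ/min

Q_in = 126000 kJ/min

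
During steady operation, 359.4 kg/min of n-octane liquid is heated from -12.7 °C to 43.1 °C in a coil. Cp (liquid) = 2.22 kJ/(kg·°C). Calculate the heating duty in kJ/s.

Q = 742 kJ/s

Q = ṁ·Cp·ΔT = 359.4 × 2.22 × (43.1 − -12.7) = 44521 kJ/min
Converting: 44521 / 60 s = 742.02 kW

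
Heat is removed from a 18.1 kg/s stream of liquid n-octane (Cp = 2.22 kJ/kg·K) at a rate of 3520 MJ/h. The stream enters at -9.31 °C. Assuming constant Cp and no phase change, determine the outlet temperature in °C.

T_out = -33.6 °C

Q = 3520 MJ/h = 977.78 kJ/s
ΔT = Q/(ṁ·Cp) = 977.78/(18.1×2.22) = 24.334 K
T_out = -9.31 − 24.334 = -33.644 °C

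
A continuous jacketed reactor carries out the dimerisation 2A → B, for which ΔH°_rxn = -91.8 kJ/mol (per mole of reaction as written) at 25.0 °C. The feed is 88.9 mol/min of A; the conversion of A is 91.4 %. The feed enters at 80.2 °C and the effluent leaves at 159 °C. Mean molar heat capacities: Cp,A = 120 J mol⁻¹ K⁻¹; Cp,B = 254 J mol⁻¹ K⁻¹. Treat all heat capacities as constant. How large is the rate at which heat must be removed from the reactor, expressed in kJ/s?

Extent of reaction ξ = 0.914 × 88.9 / 2 = 40.627 mol/min
Reaction term: ξ·ΔH°_rxn = 40.627 × -91.8 = -3729.6 kJ/min
Sensible, feed 80.2→25 °C: -588.87 kJ/min
Outlet flows (mol/min): A 7.6454, B 40.627
Sensible, products 25→159 °C: 1505.7 kJ/min
Q = ΔH = -2812.7 kJ/min = -46.879 kW
Heat removed = 46.879 kJ/s

Q_out = 46.9 kJ/s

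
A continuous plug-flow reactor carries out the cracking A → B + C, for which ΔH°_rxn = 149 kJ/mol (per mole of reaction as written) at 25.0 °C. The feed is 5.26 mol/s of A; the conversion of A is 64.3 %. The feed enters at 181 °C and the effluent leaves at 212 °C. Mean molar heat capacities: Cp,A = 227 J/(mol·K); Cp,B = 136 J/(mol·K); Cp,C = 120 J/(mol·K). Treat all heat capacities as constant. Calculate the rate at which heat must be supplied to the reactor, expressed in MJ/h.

Extent of reaction ξ = 0.643 × 5.26 = 3.3822 mol/s
Reaction term: ξ·ΔH°_rxn = 3.3822 × 149 = 503.94 kJ/s
Sensible, feed 181→25 °C: -186.27 kJ/s
Outlet flows (mol/s): A 1.8778, B 3.3822, C 3.3822
Sensible, products 25→212 °C: 241.62 kJ/s
Q = ΔH = 559.3 kJ/s = 559.3 kW
Heat supplied = 2013.5 MJ/h

Q_in = 2010 MJ/h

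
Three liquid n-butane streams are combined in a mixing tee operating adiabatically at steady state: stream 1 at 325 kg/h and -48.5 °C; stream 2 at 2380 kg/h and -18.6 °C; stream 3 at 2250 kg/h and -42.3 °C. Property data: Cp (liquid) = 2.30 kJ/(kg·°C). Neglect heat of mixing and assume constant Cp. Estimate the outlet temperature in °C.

T_out = -31.3 °C

Energy balance with Q = 0: Σ ṁᵢCp,ᵢ(T_out − Tᵢ) = 0
Σ ṁᵢCp,ᵢTᵢ = 325×2.30×-48.5 + 2380×2.30×-18.6 + 2250×2.30×-42.3 = -356970
Σ ṁᵢCp,ᵢ = 325×2.30 + 2380×2.30 + 2250×2.30 = 11396
T_out = -356970 / 11396 = -31.323 °C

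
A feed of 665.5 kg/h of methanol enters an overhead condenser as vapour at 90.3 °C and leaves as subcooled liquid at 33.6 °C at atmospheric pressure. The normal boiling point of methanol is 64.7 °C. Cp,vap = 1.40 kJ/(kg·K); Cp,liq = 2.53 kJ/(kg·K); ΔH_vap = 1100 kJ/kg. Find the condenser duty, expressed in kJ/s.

Q_c = 225 kJ/s

vapour 90.3→64.7 °C: -35.84 kJ/kg
condensation at 64.7 °C: -1100 kJ/kg
liquid 64.7→33.6 °C: -78.683 kJ/kg
Δh = -35.84 + -1100 + -78.683 = -1214.5 kJ/kg
Q = ṁ·Δh = 665.5 kg/h × -1214.5 kJ/kg = -808270 kJ/h
|Q| = 224.52 kW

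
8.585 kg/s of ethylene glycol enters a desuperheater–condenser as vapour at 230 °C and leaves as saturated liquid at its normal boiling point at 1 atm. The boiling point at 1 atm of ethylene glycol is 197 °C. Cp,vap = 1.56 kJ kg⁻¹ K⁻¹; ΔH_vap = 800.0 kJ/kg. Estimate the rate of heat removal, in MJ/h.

vapour 230→197 °C: -51.48 kJ/kg
condensation at 197 °C: -800 kJ/kg
Δh = -51.48 + -800 = -851.48 kJ/kg
Q = ṁ·Δh = 8.585 kg/s × -851.48 kJ/kg = -7310 kJ/s
|Q| = 7310 kW = 26316 MJ/h

Q_c = 26300 MJ/h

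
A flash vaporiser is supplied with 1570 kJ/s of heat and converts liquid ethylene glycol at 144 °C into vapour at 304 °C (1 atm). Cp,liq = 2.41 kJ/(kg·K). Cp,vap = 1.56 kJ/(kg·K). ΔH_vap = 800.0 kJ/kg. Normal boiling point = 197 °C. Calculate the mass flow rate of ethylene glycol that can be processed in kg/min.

Δh = 2.41×(197−144) + 800.0 + 1.56×(304−197) = 1094.7 kJ/kg
Q = 1570 kJ/s = 1570 kJ/s = 94200 kJ/min
ṁ = Q/Δh = 94200 / 1094.7 = 86.055 kg/min

ṁ = 86.1 kg/min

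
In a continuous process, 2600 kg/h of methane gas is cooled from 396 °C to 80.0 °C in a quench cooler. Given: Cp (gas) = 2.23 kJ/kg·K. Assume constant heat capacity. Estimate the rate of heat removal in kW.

Q_c = 509 kW

Q = ṁ·Cp·ΔT = 2600 × 2.23 × (80.0 − 396) = -1.8322e+06 kJ/h
Converting: 1.8322e+06 / 3600 s = 508.94 kW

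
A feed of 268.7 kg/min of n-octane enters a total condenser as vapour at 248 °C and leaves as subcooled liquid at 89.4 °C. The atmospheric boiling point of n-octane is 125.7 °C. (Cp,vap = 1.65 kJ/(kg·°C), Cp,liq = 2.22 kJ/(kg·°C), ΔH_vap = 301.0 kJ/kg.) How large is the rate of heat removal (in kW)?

vapour 248→125.7 °C: -201.79 kJ/kg
condensation at 125.7 °C: -301 kJ/kg
liquid 125.7→89.4 °C: -80.586 kJ/kg
Δh = -201.79 + -301 + -80.586 = -583.38 kJ/kg
Q = ṁ·Δh = 268.7 kg/min × -583.38 kJ/kg = -156750 kJ/min
|Q| = 2612.6 kW

Q_c = 2610 kW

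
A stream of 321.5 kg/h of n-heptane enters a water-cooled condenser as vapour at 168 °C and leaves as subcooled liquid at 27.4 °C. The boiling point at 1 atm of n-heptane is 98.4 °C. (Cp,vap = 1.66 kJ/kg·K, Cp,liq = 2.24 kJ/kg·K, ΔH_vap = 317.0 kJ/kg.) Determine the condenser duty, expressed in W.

vapour 168→98.4 °C: -115.54 kJ/kg
condensation at 98.4 °C: -317 kJ/kg
liquid 98.4→27.4 °C: -159.04 kJ/kg
Δh = -115.54 + -317 + -159.04 = -591.58 kJ/kg
Q = ṁ·Δh = 321.5 kg/h × -591.58 kJ/kg = -190190 kJ/h
|Q| = 52.831 kW = 52831 W

Q_c = 52800 W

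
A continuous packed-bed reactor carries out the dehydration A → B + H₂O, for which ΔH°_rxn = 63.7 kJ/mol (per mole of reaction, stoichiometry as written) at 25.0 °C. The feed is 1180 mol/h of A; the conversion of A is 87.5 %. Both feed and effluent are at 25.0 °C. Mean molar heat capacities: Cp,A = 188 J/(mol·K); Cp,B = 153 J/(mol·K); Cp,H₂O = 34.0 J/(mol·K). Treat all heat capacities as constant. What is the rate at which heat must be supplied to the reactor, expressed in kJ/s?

Extent of reaction ξ = 0.875 × 1180 = 1032.5 mol/h
Reaction term: ξ·ΔH°_rxn = 1032.5 × 63.7 = 65770 kJ/h
Q = ΔH = 65770 kJ/h = 18.27 kW
Heat supplied = 18.27 kJ/s

Q_in = 18.3 kJ/s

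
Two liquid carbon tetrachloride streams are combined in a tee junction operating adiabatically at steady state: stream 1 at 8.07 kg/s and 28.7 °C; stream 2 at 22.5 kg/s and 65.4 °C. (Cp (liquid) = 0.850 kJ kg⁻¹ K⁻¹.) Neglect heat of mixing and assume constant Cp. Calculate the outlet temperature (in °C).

Adiabatic, steady state ⇒ Σ ṁᵢCp,ᵢ(T_out − Tᵢ) = 0
Σ ṁᵢCp,ᵢTᵢ = 8.07×0.850×28.7 + 22.5×0.850×65.4 = 1447.6
Σ ṁᵢCp,ᵢ = 8.07×0.850 + 22.5×0.850 = 25.985
T_out = 1447.6 / 25.985 = 55.712 °C

T_out = 55.7 °C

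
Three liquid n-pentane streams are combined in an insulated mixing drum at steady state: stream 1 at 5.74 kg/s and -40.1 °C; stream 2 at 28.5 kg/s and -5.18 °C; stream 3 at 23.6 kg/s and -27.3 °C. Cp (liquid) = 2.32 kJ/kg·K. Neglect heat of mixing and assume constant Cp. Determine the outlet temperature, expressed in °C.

Energy balance with Q = 0: Σ ṁᵢCp,ᵢ(T_out − Tᵢ) = 0
T_out = Σ ṁᵢCp,ᵢTᵢ / Σ ṁᵢCp,ᵢ
      = -2371.2 / 134.19 = -17.671 °C

T_out = -17.7 °C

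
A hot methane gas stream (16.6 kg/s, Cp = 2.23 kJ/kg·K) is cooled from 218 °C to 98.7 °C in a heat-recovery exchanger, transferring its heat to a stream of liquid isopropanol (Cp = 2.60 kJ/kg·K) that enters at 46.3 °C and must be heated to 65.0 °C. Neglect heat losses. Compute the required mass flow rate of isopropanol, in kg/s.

Heat released by hot stream: Q = 16.6 × 2.23 × (218 − 98.7) = 4416.2 kJ/s
Energy balance on cold side (adiabatic exchanger): Q = ṁ_c·Cp_c·(T_c,out − T_c,in)
ṁ_c = 4416.2 / [2.60 × (65.0 − 46.3)] = 90.832 kg/s

ṁ_c = 90.8 kg/s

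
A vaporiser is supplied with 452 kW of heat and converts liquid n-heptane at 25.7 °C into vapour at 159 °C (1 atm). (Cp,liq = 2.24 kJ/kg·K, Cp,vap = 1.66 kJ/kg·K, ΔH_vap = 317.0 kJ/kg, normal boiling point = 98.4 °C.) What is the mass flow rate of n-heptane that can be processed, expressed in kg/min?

ṁ = 46.7 kg/min

Δh = 2.24×(98.4−25.7) + 317.0 + 1.66×(159−98.4) = 580.44 kJ/kg
Q = 452 kW = 452 kJ/s = 27120 kJ/min
ṁ = Q/Δh = 27120 / 580.44 = 46.723 kg/min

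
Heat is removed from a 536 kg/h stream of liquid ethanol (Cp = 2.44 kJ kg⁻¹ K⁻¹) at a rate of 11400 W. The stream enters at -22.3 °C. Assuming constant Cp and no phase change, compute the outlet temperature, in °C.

Q = 11400 W = 41040 kJ/h
ΔT = Q/(ṁ·Cp) = 41040/(536×2.44) = 31.38 K
T_out = -22.3 − 31.38 = -53.68 °C

T_out = -53.7 °C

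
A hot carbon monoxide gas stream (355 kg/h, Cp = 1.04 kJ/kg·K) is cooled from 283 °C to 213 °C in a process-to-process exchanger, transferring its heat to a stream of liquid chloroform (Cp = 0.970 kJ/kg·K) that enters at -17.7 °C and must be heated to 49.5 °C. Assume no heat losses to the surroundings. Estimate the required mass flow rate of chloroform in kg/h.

ṁ_c = 396 kg/h

Heat released by hot stream: Q = 355 × 1.04 × (283 − 213) = 25844 kJ/h
Energy balance on cold side (adiabatic exchanger): Q = ṁ_c·Cp_c·(T_c,out − T_c,in)
ṁ_c = 25844 / [0.970 × (49.5 − -17.7)] = 396.48 kg/h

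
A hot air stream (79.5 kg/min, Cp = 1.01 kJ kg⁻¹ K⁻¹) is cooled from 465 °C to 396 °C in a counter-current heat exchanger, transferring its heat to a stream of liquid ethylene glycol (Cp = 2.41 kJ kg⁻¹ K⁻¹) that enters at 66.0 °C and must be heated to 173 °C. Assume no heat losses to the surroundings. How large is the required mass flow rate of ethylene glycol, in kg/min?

ṁ_c = 21.5 kg/min

Heat released by hot stream: Q = 79.5 × 1.01 × (465 − 396) = 5540.4 kJ/min
Energy balance on cold side (adiabatic exchanger): Q = ṁ_c·Cp_c·(T_c,out − T_c,in)
ṁ_c = 5540.4 / [2.41 × (173 − 66.0)] = 21.485 kg/min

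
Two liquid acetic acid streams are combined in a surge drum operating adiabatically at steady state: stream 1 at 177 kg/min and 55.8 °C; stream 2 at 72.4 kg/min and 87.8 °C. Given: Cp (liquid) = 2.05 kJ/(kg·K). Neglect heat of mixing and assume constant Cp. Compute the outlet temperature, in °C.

T_out = 65.1 °C

Energy balance with Q = 0: Σ ṁᵢCp,ᵢ(T_out − Tᵢ) = 0
T_out = Σ ṁᵢCp,ᵢTᵢ / Σ ṁᵢCp,ᵢ
      = 33278 / 511.27 = 65.089 °C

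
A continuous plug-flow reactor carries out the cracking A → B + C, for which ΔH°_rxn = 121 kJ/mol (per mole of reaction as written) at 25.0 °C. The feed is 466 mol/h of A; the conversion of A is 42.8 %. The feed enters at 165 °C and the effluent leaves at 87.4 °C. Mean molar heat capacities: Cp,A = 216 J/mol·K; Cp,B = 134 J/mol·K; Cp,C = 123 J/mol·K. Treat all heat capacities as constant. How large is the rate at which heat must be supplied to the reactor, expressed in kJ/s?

Extent of reaction ξ = 0.428 × 466 = 199.45 mol/h
Reaction term: ξ·ΔH°_rxn = 199.45 × 121 = 24133 kJ/h
Sensible, feed 165→25 °C: -14092 kJ/h
Outlet flows (mol/h): A 266.55, B 199.45, C 199.45
Sensible, products 25→87.4 °C: 6791.2 kJ/h
Q = ΔH = 16833 kJ/h = 4.6757 kW
Heat supplied = 4.6757 kJ/s

Q_in = 4.68 kJ/s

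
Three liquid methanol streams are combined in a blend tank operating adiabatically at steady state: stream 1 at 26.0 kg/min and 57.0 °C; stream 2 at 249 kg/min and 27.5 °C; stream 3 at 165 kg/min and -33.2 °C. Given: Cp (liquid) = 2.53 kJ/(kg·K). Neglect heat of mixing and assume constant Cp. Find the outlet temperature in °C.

T_out = 6.48 °C

Energy balance with Q = 0: Σ ṁᵢCp,ᵢ(T_out − Tᵢ) = 0
T_out = Σ ṁᵢCp,ᵢTᵢ / Σ ṁᵢCp,ᵢ
      = 7214.3 / 1113.2 = 6.4807 °C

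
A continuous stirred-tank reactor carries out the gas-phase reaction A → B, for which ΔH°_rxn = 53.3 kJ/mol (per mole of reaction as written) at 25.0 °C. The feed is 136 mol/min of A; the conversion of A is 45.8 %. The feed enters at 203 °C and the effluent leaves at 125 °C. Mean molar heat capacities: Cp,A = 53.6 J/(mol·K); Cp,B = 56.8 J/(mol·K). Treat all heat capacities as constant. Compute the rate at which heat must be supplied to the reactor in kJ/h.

Extent of reaction ξ = 0.458 × 136 = 62.288 mol/min
Reaction term: ξ·ΔH°_rxn = 62.288 × 53.3 = 3320 kJ/min
Sensible, feed 203→25 °C: -1297.5 kJ/min
Outlet flows (mol/min): A 73.712, B 62.288
Sensible, products 25→125 °C: 748.89 kJ/min
Q = ΔH = 2771.3 kJ/min = 46.188 kW
Heat supplied = 166280 kJ/h

Q_in = 166000 kJ/h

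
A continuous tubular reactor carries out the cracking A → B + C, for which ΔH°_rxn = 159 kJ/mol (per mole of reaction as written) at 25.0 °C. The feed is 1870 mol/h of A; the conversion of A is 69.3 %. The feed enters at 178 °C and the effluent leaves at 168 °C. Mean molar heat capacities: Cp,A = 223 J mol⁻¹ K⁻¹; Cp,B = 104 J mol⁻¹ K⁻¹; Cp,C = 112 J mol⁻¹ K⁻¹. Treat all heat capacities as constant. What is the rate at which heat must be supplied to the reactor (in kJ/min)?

Q_in = 3340 kJ/min

Extent of reaction ξ = 0.693 × 1870 = 1295.9 mol/h
Reaction term: ξ·ΔH°_rxn = 1295.9 × 159 = 206050 kJ/h
Sensible, feed 178→25 °C: -63803 kJ/h
Outlet flows (mol/h): A 574.09, B 1295.9, C 1295.9
Sensible, products 25→168 °C: 58335 kJ/h
Q = ΔH = 200580 kJ/h = 55.717 kW
Heat supplied = 3343 kJ/min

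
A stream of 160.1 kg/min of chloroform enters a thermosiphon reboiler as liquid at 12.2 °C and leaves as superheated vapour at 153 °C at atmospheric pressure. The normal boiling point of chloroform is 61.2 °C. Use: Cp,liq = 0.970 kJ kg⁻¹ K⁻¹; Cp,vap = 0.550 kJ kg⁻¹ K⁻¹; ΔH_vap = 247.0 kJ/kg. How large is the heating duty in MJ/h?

liquid 12.2→61.2 °C: 47.53 kJ/kg
vaporisation at 61.2 °C: 247 kJ/kg
vapour 61.2→153 °C: 50.49 kJ/kg
Δh = 47.53 + 247 + 50.49 = 345.02 kJ/kg
Q = ṁ·Δh = 160.1 kg/min × 345.02 kJ/kg = 55238 kJ/min
|Q| = 920.63 kW = 3314.3 MJ/h

Q = 3310 MJ/h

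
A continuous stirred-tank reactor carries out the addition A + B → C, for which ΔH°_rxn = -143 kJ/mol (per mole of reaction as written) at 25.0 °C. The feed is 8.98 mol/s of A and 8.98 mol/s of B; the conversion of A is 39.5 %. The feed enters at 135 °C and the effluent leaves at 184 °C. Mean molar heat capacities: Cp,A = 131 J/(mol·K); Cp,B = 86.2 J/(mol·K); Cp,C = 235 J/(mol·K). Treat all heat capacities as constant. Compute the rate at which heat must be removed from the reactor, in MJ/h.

Q_out = 1450 MJ/h

Extent of reaction ξ = 0.395 × 8.98 = 3.5471 mol/s
Reaction term: ξ·ΔH°_rxn = 3.5471 × -143 = -507.24 kJ/s
Sensible, feed 135→25 °C: -214.55 kJ/s
Outlet flows (mol/s): A 5.4329, B 5.4329, C 3.5471
Sensible, products 25→184 °C: 320.16 kJ/s
Q = ΔH = -401.62 kJ/s = -401.62 kW
Heat removed = 1445.8 MJ/h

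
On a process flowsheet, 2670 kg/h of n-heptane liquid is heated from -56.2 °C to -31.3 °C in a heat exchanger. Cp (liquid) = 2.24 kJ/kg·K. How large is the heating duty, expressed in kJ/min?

Q = ṁ·Cp·ΔT = 2670 × 2.24 × (-31.3 − -56.2) = 148920 kJ/h
Converting: 148920 / 3600 s = 41.367 kW
Heating duty = 2482 kJ/min

Q = 2480 kJ/min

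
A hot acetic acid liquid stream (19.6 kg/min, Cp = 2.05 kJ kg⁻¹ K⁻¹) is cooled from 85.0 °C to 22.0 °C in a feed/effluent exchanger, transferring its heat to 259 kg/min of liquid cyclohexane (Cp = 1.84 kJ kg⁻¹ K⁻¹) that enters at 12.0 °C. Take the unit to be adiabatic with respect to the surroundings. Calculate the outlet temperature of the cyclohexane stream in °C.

T_c,out = 17.3 °C

Heat released by hot stream: Q = 19.6 × 2.05 × (85.0 − 22.0) = 2531.3 kJ/min
Energy balance on cold side (adiabatic exchanger): Q = ṁ_c·Cp_c·(T_c,out − T_c,in)
T_c,out = 12.0 + 2531.3/(259 × 1.84) = 17.312 °C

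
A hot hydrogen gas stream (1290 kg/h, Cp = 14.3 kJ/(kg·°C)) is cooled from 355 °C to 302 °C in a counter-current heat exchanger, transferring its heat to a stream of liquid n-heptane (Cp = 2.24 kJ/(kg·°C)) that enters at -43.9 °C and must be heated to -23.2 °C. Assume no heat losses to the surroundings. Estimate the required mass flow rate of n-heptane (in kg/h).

Heat released by hot stream: Q = 1290 × 14.3 × (355 − 302) = 977690 kJ/h
Energy balance on cold side (adiabatic exchanger): Q = ṁ_c·Cp_c·(T_c,out − T_c,in)
ṁ_c = 977690 / [2.24 × (-23.2 − -43.9)] = 21085 kg/h

ṁ_c = 21100 kg/h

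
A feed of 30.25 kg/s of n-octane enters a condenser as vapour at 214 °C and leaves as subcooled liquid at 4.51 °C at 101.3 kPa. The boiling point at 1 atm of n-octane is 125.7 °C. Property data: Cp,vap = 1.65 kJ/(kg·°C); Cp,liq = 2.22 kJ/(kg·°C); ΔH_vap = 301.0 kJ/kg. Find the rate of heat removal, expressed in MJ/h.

vapour 214→125.7 °C: -145.69 kJ/kg
condensation at 125.7 °C: -301 kJ/kg
liquid 125.7→4.51 °C: -269.04 kJ/kg
Δh = -145.69 + -301 + -269.04 = -715.74 kJ/kg
Q = ṁ·Δh = 30.25 kg/s × -715.74 kJ/kg = -21651 kJ/s
|Q| = 21651 kW = 77944 MJ/h

Q_c = 77900 MJ/h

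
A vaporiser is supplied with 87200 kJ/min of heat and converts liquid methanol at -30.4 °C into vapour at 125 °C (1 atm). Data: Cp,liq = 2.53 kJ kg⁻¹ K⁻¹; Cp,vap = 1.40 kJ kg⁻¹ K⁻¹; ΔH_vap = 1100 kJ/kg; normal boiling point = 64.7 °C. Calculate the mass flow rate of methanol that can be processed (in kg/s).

Δh = 2.53×(64.7−-30.4) + 1100 + 1.40×(125−64.7) = 1425 kJ/kg
Q = 87200 kJ/min = 1453.3 kJ/s = 1453.3 kJ/s
ṁ = Q/Δh = 1453.3 / 1425 = 1.0199 kg/s

ṁ = 1.02 kg/s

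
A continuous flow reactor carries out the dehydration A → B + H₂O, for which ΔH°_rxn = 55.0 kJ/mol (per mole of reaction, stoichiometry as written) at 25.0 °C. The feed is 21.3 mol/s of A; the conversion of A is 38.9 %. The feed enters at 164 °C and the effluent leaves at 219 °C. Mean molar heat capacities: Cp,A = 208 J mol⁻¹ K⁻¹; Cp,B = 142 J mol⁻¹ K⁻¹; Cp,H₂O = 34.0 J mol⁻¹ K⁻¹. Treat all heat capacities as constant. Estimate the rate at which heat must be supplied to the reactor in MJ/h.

Q_in = 2330 MJ/h

Extent of reaction ξ = 0.389 × 21.3 = 8.2857 mol/s
Reaction term: ξ·ΔH°_rxn = 8.2857 × 55.0 = 455.71 kJ/s
Sensible, feed 164→25 °C: -615.83 kJ/s
Outlet flows (mol/s): A 13.014, B 8.2857, H₂O 8.2857
Sensible, products 25→219 °C: 808.06 kJ/s
Q = ΔH = 647.95 kJ/s = 647.95 kW
Heat supplied = 2332.6 MJ/h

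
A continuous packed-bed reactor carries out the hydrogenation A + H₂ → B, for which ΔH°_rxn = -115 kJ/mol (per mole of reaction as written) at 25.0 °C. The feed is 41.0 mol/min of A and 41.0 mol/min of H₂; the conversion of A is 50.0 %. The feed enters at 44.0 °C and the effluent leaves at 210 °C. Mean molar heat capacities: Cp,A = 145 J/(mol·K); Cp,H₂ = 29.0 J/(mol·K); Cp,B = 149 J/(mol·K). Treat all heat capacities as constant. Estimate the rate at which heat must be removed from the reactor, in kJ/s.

Extent of reaction ξ = 0.500 × 41.0 = 20.5 mol/min
Reaction term: ξ·ΔH°_rxn = 20.5 × -115 = -2357.5 kJ/min
Sensible, feed 44.0→25 °C: -135.55 kJ/min
Outlet flows (mol/min): A 20.5, H₂ 20.5, B 20.5
Sensible, products 25→210 °C: 1225 kJ/min
Q = ΔH = -1268.1 kJ/min = -21.134 kW
Heat removed = 21.134 kJ/s

Q_out = 21.1 kJ/s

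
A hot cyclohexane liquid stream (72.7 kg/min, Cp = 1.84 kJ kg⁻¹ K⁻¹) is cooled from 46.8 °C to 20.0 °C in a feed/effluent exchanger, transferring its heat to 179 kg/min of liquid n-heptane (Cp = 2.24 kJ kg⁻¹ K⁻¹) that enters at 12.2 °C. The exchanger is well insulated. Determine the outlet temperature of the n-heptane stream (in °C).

T_c,out = 21.1 °C

Heat released by hot stream: Q = 72.7 × 1.84 × (46.8 − 20.0) = 3585 kJ/min
Energy balance on cold side (adiabatic exchanger): Q = ṁ_c·Cp_c·(T_c,out − T_c,in)
T_c,out = 12.2 + 3585/(179 × 2.24) = 21.141 °C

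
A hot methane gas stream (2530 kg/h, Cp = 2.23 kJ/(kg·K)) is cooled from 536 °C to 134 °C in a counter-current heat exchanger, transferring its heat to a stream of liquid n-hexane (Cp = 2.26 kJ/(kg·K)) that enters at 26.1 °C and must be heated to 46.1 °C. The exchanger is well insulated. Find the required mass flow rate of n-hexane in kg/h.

Heat released by hot stream: Q = 2530 × 2.23 × (536 − 134) = 2.268e+06 kJ/h
Energy balance on cold side (adiabatic exchanger): Q = ṁ_c·Cp_c·(T_c,out − T_c,in)
ṁ_c = 2.268e+06 / [2.26 × (46.1 − 26.1)] = 50178 kg/h

ṁ_c = 50200 kg/h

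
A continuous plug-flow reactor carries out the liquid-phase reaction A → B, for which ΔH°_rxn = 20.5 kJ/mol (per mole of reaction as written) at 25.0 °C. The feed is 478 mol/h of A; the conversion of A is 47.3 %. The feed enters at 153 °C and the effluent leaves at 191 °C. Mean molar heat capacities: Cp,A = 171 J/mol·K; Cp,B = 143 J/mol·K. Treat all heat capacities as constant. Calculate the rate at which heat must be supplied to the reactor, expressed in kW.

Q_in = 1.86 kW

Extent of reaction ξ = 0.473 × 478 = 226.09 mol/h
Reaction term: ξ·ΔH°_rxn = 226.09 × 20.5 = 4634.9 kJ/h
Sensible, feed 153→25 °C: -10462 kJ/h
Outlet flows (mol/h): A 251.91, B 226.09
Sensible, products 25→191 °C: 12518 kJ/h
Q = ΔH = 6690.1 kJ/h = 1.8584 kW
Heat supplied = 1.8584 kW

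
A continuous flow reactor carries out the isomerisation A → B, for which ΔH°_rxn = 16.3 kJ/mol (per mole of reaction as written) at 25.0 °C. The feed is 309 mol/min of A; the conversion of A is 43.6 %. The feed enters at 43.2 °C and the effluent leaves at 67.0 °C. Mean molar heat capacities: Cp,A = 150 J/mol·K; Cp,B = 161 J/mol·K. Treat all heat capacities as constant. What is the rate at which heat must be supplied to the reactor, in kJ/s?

Extent of reaction ξ = 0.436 × 309 = 134.72 mol/min
Reaction term: ξ·ΔH°_rxn = 134.72 × 16.3 = 2196 kJ/min
Sensible, feed 43.2→25 °C: -843.57 kJ/min
Outlet flows (mol/min): A 174.28, B 134.72
Sensible, products 25→67.0 °C: 2008.9 kJ/min
Q = ΔH = 3361.4 kJ/min = 56.023 kW
Heat supplied = 56.023 kJ/s

Q_in = 56.0 kJ/s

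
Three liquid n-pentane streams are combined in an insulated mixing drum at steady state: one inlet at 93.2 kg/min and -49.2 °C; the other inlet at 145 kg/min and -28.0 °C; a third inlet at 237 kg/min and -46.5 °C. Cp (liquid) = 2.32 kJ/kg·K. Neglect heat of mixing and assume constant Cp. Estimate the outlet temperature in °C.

T_out = -41.4 °C

Energy balance with Q = 0: Σ ṁᵢCp,ᵢ(T_out − Tᵢ) = 0
T_out = Σ ṁᵢCp,ᵢTᵢ / Σ ṁᵢCp,ᵢ
      = -45625 / 1102.5 = -41.385 °C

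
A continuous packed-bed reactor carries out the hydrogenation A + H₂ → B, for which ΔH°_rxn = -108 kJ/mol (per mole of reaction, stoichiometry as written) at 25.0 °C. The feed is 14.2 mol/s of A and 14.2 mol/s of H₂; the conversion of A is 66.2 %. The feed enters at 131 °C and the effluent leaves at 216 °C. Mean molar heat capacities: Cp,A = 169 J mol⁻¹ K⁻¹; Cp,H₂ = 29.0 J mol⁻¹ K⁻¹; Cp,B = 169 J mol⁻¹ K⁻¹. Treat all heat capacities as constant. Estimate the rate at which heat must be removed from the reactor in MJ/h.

Q_out = 2980 MJ/h

Extent of reaction ξ = 0.662 × 14.2 = 9.4004 mol/s
Reaction term: ξ·ΔH°_rxn = 9.4004 × -108 = -1015.2 kJ/s
Sensible, feed 131→25 °C: -298.03 kJ/s
Outlet flows (mol/s): A 4.7996, H₂ 4.7996, B 9.4004
Sensible, products 25→216 °C: 484.95 kJ/s
Q = ΔH = -828.33 kJ/s = -828.33 kW
Heat removed = 2982 MJ/h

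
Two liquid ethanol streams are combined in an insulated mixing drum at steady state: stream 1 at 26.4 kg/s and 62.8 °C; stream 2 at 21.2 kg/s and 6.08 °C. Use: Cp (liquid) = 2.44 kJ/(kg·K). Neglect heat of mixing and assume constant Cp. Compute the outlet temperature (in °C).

Adiabatic, steady state ⇒ Σ ṁᵢCp,ᵢ(T_out − Tᵢ) = 0
T_out = Σ ṁᵢCp,ᵢTᵢ / Σ ṁᵢCp,ᵢ
      = 4359.8 / 116.14 = 37.538 °C

T_out = 37.5 °C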